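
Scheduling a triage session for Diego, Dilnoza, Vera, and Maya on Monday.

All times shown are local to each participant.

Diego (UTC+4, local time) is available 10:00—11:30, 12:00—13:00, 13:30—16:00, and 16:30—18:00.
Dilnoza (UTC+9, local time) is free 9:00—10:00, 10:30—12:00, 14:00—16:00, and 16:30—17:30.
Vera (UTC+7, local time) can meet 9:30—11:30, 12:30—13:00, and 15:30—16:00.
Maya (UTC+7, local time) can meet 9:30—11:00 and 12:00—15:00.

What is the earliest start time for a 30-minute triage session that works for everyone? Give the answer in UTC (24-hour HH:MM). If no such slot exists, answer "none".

Diego → UTC: 06:00–07:30, 08:00–09:00, 09:30–12:00, 12:30–14:00.
Dilnoza → UTC: 00:00–01:00, 01:30–03:00, 05:00–07:00, 07:30–08:30.
Vera → UTC: 02:30–04:30, 05:30–06:00, 08:30–09:00.
Maya → UTC: 02:30–04:00, 05:00–08:00.
Diego ∩ Dilnoza: 06:00–07:00, 08:00–08:30.
Diego ∩ Dilnoza ∩ Vera: (none).
Diego ∩ Dilnoza ∩ Vera ∩ Maya: (none).
Windows ≥ 30 min: (none).

none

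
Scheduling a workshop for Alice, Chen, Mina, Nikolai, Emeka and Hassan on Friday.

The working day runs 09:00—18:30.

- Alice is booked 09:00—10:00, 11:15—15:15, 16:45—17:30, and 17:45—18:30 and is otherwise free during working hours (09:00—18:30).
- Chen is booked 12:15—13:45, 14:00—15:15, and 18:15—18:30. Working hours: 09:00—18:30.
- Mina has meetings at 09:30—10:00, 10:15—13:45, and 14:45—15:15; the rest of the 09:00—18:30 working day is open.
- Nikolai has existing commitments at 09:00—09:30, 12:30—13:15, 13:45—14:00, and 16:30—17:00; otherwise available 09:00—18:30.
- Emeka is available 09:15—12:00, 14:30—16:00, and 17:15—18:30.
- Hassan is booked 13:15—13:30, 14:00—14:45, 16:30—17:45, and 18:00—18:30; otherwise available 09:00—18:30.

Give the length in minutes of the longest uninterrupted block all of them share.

Alice free within 09:00–18:30: 10:00–11:15, 15:15–16:45, 17:30–17:45.
Chen free within 09:00–18:30: 09:00–12:15, 13:45–14:00, 15:15–18:15.
Mina free within 09:00–18:30: 09:00–09:30, 10:00–10:15, 13:45–14:45, 15:15–18:30.
Nikolai free within 09:00–18:30: 09:30–12:30, 13:15–13:45, 14:00–16:30, 17:00–18:30.
Hassan free within 09:00–18:30: 09:00–13:15, 13:30–14:00, 14:45–16:30, 17:45–18:00.
Alice ∩ Chen: 10:00–11:15, 15:15–16:45, 17:30–17:45.
Alice ∩ Chen ∩ Mina: 10:00–10:15, 15:15–16:45, 17:30–17:45.
Alice ∩ Chen ∩ Mina ∩ Nikolai: 10:00–10:15, 15:15–16:30, 17:30–17:45.
Alice ∩ Chen ∩ Mina ∩ Nikolai ∩ Emeka: 10:00–10:15, 15:15–16:00, 17:30–17:45.
Alice ∩ Chen ∩ Mina ∩ Nikolai ∩ Emeka ∩ Hassan: 10:00–10:15, 15:15–16:00.
Common window lengths: 15, 45 min; longest is 45.

45 minutes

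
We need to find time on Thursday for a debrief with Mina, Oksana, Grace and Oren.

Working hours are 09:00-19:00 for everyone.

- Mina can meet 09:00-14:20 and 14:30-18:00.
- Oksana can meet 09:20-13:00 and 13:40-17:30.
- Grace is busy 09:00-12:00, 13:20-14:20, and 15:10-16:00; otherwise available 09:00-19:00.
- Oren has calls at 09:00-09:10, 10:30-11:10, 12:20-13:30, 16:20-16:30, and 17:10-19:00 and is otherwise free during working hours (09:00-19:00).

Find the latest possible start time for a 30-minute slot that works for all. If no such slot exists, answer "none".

16:40

Grace free within 09:00–19:00: 12:00–13:20, 14:20–15:10, 16:00–19:00.
Oren free within 09:00–19:00: 09:10–10:30, 11:10–12:20, 13:30–16:20, 16:30–17:10.
Mina ∩ Oksana: 09:20–13:00, 13:40–14:20, 14:30–17:30.
Mina ∩ Oksana ∩ Grace: 12:00–13:00, 14:30–15:10, 16:00–17:30.
Mina ∩ Oksana ∩ Grace ∩ Oren: 12:00–12:20, 14:30–15:10, 16:00–16:20, 16:30–17:10.
Windows ≥ 30 min: 14:30–15:10, 16:30–17:10.
Latest start in the last window 16:30–17:10 is 17:10 − 30 min = 16:40.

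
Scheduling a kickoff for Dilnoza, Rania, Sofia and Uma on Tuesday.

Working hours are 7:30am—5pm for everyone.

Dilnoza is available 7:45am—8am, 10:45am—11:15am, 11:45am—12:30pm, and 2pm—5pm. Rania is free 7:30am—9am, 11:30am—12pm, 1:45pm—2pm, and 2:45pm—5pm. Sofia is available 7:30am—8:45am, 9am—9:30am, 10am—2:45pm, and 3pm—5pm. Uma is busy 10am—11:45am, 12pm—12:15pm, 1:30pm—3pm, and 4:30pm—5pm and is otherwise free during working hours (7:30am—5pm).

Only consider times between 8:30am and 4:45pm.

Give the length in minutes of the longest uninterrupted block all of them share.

90 minutes

Uma free within 07:30–17:00: 07:30–10:00, 11:45–12:00, 12:15–13:30, 15:00–16:30.
Dilnoza ∩ Rania: 07:45–08:00, 11:45–12:00, 14:45–17:00.
Dilnoza ∩ Rania ∩ Sofia: 07:45–08:00, 11:45–12:00, 15:00–17:00.
Dilnoza ∩ Rania ∩ Sofia ∩ Uma: 07:45–08:00, 11:45–12:00, 15:00–16:30.
Restricted to 08:30–16:45: 11:45–12:00, 15:00–16:30.
Common window lengths: 15, 90 min; longest is 90.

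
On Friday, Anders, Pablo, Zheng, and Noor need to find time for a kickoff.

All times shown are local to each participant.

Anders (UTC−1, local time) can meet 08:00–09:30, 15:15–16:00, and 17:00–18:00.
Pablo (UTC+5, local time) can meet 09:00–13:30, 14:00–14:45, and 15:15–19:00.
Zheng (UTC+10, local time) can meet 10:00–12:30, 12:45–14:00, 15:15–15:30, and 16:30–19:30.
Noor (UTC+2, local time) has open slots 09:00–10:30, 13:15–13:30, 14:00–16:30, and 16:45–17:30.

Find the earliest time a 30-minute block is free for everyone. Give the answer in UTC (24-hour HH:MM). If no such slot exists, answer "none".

Anders → UTC: 09:00–10:30, 16:15–17:00, 18:00–19:00.
Pablo → UTC: 04:00–08:30, 09:00–09:45, 10:15–14:00.
Zheng → UTC: 00:00–02:30, 02:45–04:00, 05:15–05:30, 06:30–09:30.
Noor → UTC: 07:00–08:30, 11:15–11:30, 12:00–14:30, 14:45–15:30.
Anders ∩ Pablo: 09:00–09:45, 10:15–10:30.
Anders ∩ Pablo ∩ Zheng: 09:00–09:30.
Anders ∩ Pablo ∩ Zheng ∩ Noor: (none).
Windows ≥ 30 min: (none).

none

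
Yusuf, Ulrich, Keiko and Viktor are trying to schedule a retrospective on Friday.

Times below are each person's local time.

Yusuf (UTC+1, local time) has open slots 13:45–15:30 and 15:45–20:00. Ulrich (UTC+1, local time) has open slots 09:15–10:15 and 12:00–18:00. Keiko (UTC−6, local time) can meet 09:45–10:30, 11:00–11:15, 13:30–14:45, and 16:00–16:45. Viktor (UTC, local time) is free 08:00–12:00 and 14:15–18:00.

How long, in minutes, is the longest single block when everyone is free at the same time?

Yusuf → UTC: 12:45–14:30, 14:45–19:00.
Ulrich → UTC: 08:15–09:15, 11:00–17:00.
Keiko → UTC: 15:45–16:30, 17:00–17:15, 19:30–20:45, 22:00–22:45.
Viktor → UTC: 08:00–12:00, 14:15–18:00.
Yusuf ∩ Ulrich: 12:45–14:30, 14:45–17:00.
Yusuf ∩ Ulrich ∩ Keiko: 15:45–16:30.
Yusuf ∩ Ulrich ∩ Keiko ∩ Viktor: 15:45–16:30.
Single common window of 45 minutes.

45 minutes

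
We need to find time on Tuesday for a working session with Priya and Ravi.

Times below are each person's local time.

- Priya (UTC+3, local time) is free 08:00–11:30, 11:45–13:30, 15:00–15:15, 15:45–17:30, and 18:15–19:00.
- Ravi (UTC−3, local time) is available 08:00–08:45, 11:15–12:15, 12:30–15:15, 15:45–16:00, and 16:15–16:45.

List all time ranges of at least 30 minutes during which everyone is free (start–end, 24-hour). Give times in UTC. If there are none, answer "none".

15:30–16:00

Priya → UTC: 05:00–08:30, 08:45–10:30, 12:00–12:15, 12:45–14:30, 15:15–16:00.
Ravi → UTC: 11:00–11:45, 14:15–15:15, 15:30–18:15, 18:45–19:00, 19:15–19:45.
Priya ∩ Ravi: 14:15–14:30, 15:30–16:00.
Windows ≥ 30 min: 15:30–16:00.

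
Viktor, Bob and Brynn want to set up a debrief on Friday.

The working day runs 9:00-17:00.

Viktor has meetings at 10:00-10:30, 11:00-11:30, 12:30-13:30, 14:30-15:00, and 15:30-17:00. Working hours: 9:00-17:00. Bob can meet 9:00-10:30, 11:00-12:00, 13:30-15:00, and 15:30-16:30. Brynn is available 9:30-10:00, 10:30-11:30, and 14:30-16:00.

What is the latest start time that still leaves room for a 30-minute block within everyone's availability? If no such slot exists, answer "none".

Viktor free within 09:00–17:00: 09:00–10:00, 10:30–11:00, 11:30–12:30, 13:30–14:30, 15:00–15:30.
Viktor ∩ Bob: 09:00–10:00, 11:30–12:00, 13:30–14:30.
Viktor ∩ Bob ∩ Brynn: 09:30–10:00.
Windows ≥ 30 min: 09:30–10:00.
Latest start in the last window 09:30–10:00 is 10:00 − 30 min = 09:30.

09:30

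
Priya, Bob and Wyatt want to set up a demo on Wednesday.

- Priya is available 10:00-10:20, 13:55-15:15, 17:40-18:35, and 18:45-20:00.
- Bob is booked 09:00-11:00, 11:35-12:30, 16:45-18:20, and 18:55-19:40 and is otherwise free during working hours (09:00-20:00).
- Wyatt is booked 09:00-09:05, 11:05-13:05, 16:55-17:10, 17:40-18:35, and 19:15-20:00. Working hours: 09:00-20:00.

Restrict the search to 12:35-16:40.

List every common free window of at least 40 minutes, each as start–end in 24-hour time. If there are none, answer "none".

Bob free within 09:00–20:00: 11:00–11:35, 12:30–16:45, 18:20–18:55, 19:40–20:00.
Wyatt free within 09:00–20:00: 09:05–11:05, 13:05–16:55, 17:10–17:40, 18:35–19:15.
Priya ∩ Bob: 13:55–15:15, 18:20–18:35, 18:45–18:55, 19:40–20:00.
Priya ∩ Bob ∩ Wyatt: 13:55–15:15, 18:45–18:55.
Restricted to 12:35–16:40: 13:55–15:15.
Windows ≥ 40 min: 13:55–15:15.

13:55–15:15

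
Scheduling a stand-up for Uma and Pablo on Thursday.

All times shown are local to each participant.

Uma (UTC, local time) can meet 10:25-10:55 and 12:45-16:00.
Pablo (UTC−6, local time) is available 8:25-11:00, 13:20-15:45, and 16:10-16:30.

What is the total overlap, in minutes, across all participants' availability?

Uma → UTC: 10:25–10:55, 12:45–16:00.
Pablo → UTC: 14:25–17:00, 19:20–21:45, 22:10–22:30.
Uma ∩ Pablo: 14:25–16:00.
Total common minutes: 95.

95 minutes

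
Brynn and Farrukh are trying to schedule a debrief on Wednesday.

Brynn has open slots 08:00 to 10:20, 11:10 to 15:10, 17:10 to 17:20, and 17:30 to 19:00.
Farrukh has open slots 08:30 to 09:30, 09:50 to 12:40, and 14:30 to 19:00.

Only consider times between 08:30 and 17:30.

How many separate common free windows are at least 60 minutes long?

2

Brynn ∩ Farrukh: 08:30–09:30, 09:50–10:20, 11:10–12:40, 14:30–15:10, 17:10–17:20, 17:30–19:00.
Restricted to 08:30–17:30: 08:30–09:30, 09:50–10:20, 11:10–12:40, 14:30–15:10, 17:10–17:20.
Windows ≥ 60 min: 08:30–09:30, 11:10–12:40.
That's 2 windows.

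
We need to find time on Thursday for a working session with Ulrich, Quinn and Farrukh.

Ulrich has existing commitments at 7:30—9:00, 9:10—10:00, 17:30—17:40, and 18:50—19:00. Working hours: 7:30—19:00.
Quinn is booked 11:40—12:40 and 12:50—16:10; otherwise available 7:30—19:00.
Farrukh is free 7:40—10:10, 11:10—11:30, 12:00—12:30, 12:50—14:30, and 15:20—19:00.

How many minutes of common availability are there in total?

Ulrich free within 07:30–19:00: 09:00–09:10, 10:00–17:30, 17:40–18:50.
Quinn free within 07:30–19:00: 07:30–11:40, 12:40–12:50, 16:10–19:00.
Ulrich ∩ Quinn: 09:00–09:10, 10:00–11:40, 12:40–12:50, 16:10–17:30, 17:40–18:50.
Ulrich ∩ Quinn ∩ Farrukh: 09:00–09:10, 10:00–10:10, 11:10–11:30, 16:10–17:30, 17:40–18:50.
Total common minutes: 10 + 10 + 20 + 80 + 70 = 190.

190 minutes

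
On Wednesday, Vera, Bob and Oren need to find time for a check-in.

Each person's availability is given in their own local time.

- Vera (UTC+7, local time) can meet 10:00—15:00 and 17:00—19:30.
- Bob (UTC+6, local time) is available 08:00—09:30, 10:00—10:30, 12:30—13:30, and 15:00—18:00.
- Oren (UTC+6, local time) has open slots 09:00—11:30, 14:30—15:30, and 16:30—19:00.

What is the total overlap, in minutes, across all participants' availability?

150 minutes

Vera → UTC: 03:00–08:00, 10:00–12:30.
Bob → UTC: 02:00–03:30, 04:00–04:30, 06:30–07:30, 09:00–12:00.
Oren → UTC: 03:00–05:30, 08:30–09:30, 10:30–13:00.
Vera ∩ Bob: 03:00–03:30, 04:00–04:30, 06:30–07:30, 10:00–12:00.
Vera ∩ Bob ∩ Oren: 03:00–03:30, 04:00–04:30, 10:30–12:00.
Total common minutes: 30 + 30 + 90 = 150.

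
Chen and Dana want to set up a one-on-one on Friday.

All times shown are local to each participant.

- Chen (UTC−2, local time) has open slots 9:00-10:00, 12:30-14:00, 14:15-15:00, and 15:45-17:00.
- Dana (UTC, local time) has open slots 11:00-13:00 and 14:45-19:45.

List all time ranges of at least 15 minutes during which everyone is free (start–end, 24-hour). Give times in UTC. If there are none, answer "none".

Chen → UTC: 11:00–12:00, 14:30–16:00, 16:15–17:00, 17:45–19:00.
Dana → UTC: 11:00–13:00, 14:45–19:45.
Chen ∩ Dana: 11:00–12:00, 14:45–16:00, 16:15–17:00, 17:45–19:00.
Windows ≥ 15 min: 11:00–12:00, 14:45–16:00, 16:15–17:00, 17:45–19:00.

11:00–12:00, 14:45–16:00, 16:15–17:00, 17:45–19:00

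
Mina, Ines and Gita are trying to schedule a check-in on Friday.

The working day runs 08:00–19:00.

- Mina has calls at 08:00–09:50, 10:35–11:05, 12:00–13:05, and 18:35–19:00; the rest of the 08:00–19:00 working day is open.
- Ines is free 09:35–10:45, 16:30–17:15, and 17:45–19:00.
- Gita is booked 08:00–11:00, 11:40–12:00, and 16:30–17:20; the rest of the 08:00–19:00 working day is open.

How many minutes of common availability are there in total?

Mina free within 08:00–19:00: 09:50–10:35, 11:05–12:00, 13:05–18:35.
Gita free within 08:00–19:00: 11:00–11:40, 12:00–16:30, 17:20–19:00.
Mina ∩ Ines: 09:50–10:35, 16:30–17:15, 17:45–18:35.
Mina ∩ Ines ∩ Gita: 17:45–18:35.
Total common minutes: 50.

50 minutes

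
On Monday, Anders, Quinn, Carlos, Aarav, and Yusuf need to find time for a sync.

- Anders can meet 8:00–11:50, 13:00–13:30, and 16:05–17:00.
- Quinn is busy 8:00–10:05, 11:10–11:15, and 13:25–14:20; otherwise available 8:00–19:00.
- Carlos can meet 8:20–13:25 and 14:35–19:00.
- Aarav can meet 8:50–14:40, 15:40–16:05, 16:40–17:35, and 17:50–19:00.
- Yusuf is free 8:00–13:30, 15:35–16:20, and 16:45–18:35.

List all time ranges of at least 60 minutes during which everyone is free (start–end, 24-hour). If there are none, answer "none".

Quinn free within 08:00–19:00: 10:05–11:10, 11:15–13:25, 14:20–19:00.
Anders ∩ Quinn: 10:05–11:10, 11:15–11:50, 13:00–13:25, 16:05–17:00.
Anders ∩ Quinn ∩ Carlos: 10:05–11:10, 11:15–11:50, 13:00–13:25, 16:05–17:00.
Anders ∩ Quinn ∩ Carlos ∩ Aarav: 10:05–11:10, 11:15–11:50, 13:00–13:25, 16:40–17:00.
Anders ∩ Quinn ∩ Carlos ∩ Aarav ∩ Yusuf: 10:05–11:10, 11:15–11:50, 13:00–13:25, 16:45–17:00.
Windows ≥ 60 min: 10:05–11:10.

10:05–11:10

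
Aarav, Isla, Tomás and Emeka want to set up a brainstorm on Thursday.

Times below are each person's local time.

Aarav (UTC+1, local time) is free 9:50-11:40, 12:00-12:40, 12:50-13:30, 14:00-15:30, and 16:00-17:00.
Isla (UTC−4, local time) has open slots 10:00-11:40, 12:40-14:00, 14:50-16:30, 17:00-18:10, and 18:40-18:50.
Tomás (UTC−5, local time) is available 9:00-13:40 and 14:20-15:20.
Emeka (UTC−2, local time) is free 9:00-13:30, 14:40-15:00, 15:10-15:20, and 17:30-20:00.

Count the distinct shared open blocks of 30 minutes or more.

Aarav → UTC: 08:50–10:40, 11:00–11:40, 11:50–12:30, 13:00–14:30, 15:00–16:00.
Isla → UTC: 14:00–15:40, 16:40–18:00, 18:50–20:30, 21:00–22:10, 22:40–22:50.
Tomás → UTC: 14:00–18:40, 19:20–20:20.
Emeka → UTC: 11:00–15:30, 16:40–17:00, 17:10–17:20, 19:30–22:00.
Aarav ∩ Isla: 14:00–14:30, 15:00–15:40.
Aarav ∩ Isla ∩ Tomás: 14:00–14:30, 15:00–15:40.
Aarav ∩ Isla ∩ Tomás ∩ Emeka: 14:00–14:30, 15:00–15:30.
Windows ≥ 30 min: 14:00–14:30, 15:00–15:30.
That's 2 windows.

2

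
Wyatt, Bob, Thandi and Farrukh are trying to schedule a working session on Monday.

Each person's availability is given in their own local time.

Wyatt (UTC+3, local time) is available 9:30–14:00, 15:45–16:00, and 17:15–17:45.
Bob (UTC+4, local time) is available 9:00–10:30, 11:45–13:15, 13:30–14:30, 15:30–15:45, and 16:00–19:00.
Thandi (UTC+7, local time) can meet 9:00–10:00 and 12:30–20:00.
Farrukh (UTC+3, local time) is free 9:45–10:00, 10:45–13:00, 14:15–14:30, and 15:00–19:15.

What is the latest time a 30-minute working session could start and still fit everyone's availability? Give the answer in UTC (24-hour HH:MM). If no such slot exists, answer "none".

09:30

Wyatt → UTC: 06:30–11:00, 12:45–13:00, 14:15–14:45.
Bob → UTC: 05:00–06:30, 07:45–09:15, 09:30–10:30, 11:30–11:45, 12:00–15:00.
Thandi → UTC: 02:00–03:00, 05:30–13:00.
Farrukh → UTC: 06:45–07:00, 07:45–10:00, 11:15–11:30, 12:00–16:15.
Wyatt ∩ Bob: 07:45–09:15, 09:30–10:30, 12:45–13:00, 14:15–14:45.
Wyatt ∩ Bob ∩ Thandi: 07:45–09:15, 09:30–10:30, 12:45–13:00.
Wyatt ∩ Bob ∩ Thandi ∩ Farrukh: 07:45–09:15, 09:30–10:00, 12:45–13:00.
Windows ≥ 30 min: 07:45–09:15, 09:30–10:00.
Latest start in the last window 09:30–10:00 is 10:00 − 30 min = 09:30.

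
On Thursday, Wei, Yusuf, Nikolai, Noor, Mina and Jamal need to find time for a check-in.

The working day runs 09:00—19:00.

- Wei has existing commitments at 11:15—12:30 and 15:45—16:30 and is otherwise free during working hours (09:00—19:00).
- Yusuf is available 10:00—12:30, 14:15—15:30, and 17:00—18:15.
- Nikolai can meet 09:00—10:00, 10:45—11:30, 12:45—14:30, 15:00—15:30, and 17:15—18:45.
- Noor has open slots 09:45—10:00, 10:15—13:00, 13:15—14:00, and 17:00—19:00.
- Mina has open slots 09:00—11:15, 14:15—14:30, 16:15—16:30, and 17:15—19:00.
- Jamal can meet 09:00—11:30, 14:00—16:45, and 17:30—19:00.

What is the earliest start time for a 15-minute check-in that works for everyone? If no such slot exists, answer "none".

Wei free within 09:00–19:00: 09:00–11:15, 12:30–15:45, 16:30–19:00.
Wei ∩ Yusuf: 10:00–11:15, 14:15–15:30, 17:00–18:15.
Wei ∩ Yusuf ∩ Nikolai: 10:45–11:15, 14:15–14:30, 15:00–15:30, 17:15–18:15.
Wei ∩ Yusuf ∩ Nikolai ∩ Noor: 10:45–11:15, 17:15–18:15.
Wei ∩ Yusuf ∩ Nikolai ∩ Noor ∩ Mina: 10:45–11:15, 17:15–18:15.
Wei ∩ Yusuf ∩ Nikolai ∩ Noor ∩ Mina ∩ Jamal: 10:45–11:15, 17:30–18:15.
Windows ≥ 15 min: 10:45–11:15, 17:30–18:15.
Earliest such window starts at 10:45.

10:45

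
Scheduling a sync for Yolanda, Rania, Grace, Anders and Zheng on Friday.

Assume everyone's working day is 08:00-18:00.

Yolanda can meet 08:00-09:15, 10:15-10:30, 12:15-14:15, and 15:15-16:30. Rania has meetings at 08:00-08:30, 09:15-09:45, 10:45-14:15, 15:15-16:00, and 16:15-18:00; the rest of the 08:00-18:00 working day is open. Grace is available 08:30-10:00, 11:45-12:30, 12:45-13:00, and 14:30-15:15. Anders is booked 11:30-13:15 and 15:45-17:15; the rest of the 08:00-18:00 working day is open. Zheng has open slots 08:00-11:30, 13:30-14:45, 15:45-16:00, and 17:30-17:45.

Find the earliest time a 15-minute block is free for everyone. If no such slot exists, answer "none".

08:30

Rania free within 08:00–18:00: 08:30–09:15, 09:45–10:45, 14:15–15:15, 16:00–16:15.
Anders free within 08:00–18:00: 08:00–11:30, 13:15–15:45, 17:15–18:00.
Yolanda ∩ Rania: 08:30–09:15, 10:15–10:30, 16:00–16:15.
Yolanda ∩ Rania ∩ Grace: 08:30–09:15.
Yolanda ∩ Rania ∩ Grace ∩ Anders: 08:30–09:15.
Yolanda ∩ Rania ∩ Grace ∩ Anders ∩ Zheng: 08:30–09:15.
Windows ≥ 15 min: 08:30–09:15.
Earliest such window starts at 08:30.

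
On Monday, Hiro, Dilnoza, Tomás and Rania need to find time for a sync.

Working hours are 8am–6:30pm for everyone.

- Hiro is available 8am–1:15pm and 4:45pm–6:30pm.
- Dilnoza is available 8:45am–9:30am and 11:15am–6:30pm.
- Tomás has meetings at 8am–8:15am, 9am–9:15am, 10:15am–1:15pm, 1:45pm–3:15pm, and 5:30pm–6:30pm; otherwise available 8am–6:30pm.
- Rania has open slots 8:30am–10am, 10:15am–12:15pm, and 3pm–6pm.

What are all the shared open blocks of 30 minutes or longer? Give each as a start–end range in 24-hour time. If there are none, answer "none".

Tomás free within 08:00–18:30: 08:15–09:00, 09:15–10:15, 13:15–13:45, 15:15–17:30.
Hiro ∩ Dilnoza: 08:45–09:30, 11:15–13:15, 16:45–18:30.
Hiro ∩ Dilnoza ∩ Tomás: 08:45–09:00, 09:15–09:30, 16:45–17:30.
Hiro ∩ Dilnoza ∩ Tomás ∩ Rania: 08:45–09:00, 09:15–09:30, 16:45–17:30.
Windows ≥ 30 min: 16:45–17:30.

16:45–17:30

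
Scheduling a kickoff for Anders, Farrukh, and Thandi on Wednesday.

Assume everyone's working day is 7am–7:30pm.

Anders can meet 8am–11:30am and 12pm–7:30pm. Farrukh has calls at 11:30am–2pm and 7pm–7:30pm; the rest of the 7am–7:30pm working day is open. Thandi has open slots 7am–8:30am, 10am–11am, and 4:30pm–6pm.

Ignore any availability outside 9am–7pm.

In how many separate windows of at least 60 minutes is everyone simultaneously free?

2

Farrukh free within 07:00–19:30: 07:00–11:30, 14:00–19:00.
Anders ∩ Farrukh: 08:00–11:30, 14:00–19:00.
Anders ∩ Farrukh ∩ Thandi: 08:00–08:30, 10:00–11:00, 16:30–18:00.
Restricted to 09:00–19:00: 10:00–11:00, 16:30–18:00.
Windows ≥ 60 min: 10:00–11:00, 16:30–18:00.
That's 2 windows.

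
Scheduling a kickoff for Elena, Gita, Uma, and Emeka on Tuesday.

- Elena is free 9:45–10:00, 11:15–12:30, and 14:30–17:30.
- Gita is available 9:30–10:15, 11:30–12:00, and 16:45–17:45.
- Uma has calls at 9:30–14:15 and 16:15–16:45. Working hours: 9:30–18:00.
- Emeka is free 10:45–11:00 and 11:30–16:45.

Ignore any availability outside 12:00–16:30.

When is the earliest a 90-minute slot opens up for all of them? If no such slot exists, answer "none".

none

Uma free within 09:30–18:00: 14:15–16:15, 16:45–18:00.
Elena ∩ Gita: 09:45–10:00, 11:30–12:00, 16:45–17:30.
Elena ∩ Gita ∩ Uma: 16:45–17:30.
Elena ∩ Gita ∩ Uma ∩ Emeka: (none).
Restricted to 12:00–16:30: (none).
Windows ≥ 90 min: (none).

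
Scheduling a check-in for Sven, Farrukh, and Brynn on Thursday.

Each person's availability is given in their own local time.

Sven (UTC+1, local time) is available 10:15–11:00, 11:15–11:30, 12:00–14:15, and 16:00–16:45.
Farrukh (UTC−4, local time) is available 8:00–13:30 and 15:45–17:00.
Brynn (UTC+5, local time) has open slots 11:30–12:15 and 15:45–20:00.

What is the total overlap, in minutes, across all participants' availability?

75 minutes

Sven → UTC: 09:15–10:00, 10:15–10:30, 11:00–13:15, 15:00–15:45.
Farrukh → UTC: 12:00–17:30, 19:45–21:00.
Brynn → UTC: 06:30–07:15, 10:45–15:00.
Sven ∩ Farrukh: 12:00–13:15, 15:00–15:45.
Sven ∩ Farrukh ∩ Brynn: 12:00–13:15.
Total common minutes: 75.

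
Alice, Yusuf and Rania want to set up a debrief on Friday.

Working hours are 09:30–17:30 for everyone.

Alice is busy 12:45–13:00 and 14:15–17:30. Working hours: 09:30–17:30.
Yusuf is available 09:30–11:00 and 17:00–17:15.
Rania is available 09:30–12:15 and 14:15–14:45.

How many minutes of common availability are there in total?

Alice free within 09:30–17:30: 09:30–12:45, 13:00–14:15.
Alice ∩ Yusuf: 09:30–11:00.
Alice ∩ Yusuf ∩ Rania: 09:30–11:00.
Total common minutes: 90.

90 minutes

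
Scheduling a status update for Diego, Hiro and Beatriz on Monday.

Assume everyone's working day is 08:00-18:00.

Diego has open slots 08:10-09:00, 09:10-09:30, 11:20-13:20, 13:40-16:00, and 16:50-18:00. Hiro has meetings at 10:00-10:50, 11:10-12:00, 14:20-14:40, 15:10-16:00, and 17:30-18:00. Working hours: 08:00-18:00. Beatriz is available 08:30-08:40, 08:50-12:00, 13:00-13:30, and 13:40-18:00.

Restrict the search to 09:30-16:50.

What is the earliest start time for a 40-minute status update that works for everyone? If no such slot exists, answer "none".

13:40

Hiro free within 08:00–18:00: 08:00–10:00, 10:50–11:10, 12:00–14:20, 14:40–15:10, 16:00–17:30.
Diego ∩ Hiro: 08:10–09:00, 09:10–09:30, 12:00–13:20, 13:40–14:20, 14:40–15:10, 16:50–17:30.
Diego ∩ Hiro ∩ Beatriz: 08:30–08:40, 08:50–09:00, 09:10–09:30, 13:00–13:20, 13:40–14:20, 14:40–15:10, 16:50–17:30.
Restricted to 09:30–16:50: 13:00–13:20, 13:40–14:20, 14:40–15:10.
Windows ≥ 40 min: 13:40–14:20.
Earliest such window starts at 13:40.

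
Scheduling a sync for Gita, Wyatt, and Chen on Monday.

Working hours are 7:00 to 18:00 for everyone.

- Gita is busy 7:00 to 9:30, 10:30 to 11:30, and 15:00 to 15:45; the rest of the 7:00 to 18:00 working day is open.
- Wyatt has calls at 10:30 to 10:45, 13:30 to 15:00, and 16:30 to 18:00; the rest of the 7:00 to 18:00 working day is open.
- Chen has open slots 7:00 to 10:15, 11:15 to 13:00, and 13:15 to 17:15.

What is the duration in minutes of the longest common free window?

Gita free within 07:00–18:00: 09:30–10:30, 11:30–15:00, 15:45–18:00.
Wyatt free within 07:00–18:00: 07:00–10:30, 10:45–13:30, 15:00–16:30.
Gita ∩ Wyatt: 09:30–10:30, 11:30–13:30, 15:45–16:30.
Gita ∩ Wyatt ∩ Chen: 09:30–10:15, 11:30–13:00, 13:15–13:30, 15:45–16:30.
Common window lengths: 45, 90, 15, 45 min; longest is 90.

90 minutes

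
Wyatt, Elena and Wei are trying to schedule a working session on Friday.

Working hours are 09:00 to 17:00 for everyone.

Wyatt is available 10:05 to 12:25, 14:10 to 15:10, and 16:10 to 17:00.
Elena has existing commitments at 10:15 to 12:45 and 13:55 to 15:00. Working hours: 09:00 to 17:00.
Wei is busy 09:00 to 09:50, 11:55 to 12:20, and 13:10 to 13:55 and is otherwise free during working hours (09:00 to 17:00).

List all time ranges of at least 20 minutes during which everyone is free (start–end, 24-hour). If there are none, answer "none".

16:10–17:00

Elena free within 09:00–17:00: 09:00–10:15, 12:45–13:55, 15:00–17:00.
Wei free within 09:00–17:00: 09:50–11:55, 12:20–13:10, 13:55–17:00.
Wyatt ∩ Elena: 10:05–10:15, 15:00–15:10, 16:10–17:00.
Wyatt ∩ Elena ∩ Wei: 10:05–10:15, 15:00–15:10, 16:10–17:00.
Windows ≥ 20 min: 16:10–17:00.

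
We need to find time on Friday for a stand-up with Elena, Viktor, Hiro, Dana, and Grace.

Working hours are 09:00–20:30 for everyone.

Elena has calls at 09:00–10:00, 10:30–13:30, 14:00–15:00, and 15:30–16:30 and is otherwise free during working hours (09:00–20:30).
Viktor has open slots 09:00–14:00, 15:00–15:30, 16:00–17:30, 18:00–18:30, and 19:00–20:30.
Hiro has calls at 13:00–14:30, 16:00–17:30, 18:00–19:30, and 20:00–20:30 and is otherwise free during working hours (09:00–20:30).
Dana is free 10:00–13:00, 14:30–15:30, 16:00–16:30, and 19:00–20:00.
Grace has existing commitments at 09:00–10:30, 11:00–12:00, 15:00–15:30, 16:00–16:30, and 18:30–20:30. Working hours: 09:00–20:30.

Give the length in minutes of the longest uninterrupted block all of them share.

Elena free within 09:00–20:30: 10:00–10:30, 13:30–14:00, 15:00–15:30, 16:30–20:30.
Hiro free within 09:00–20:30: 09:00–13:00, 14:30–16:00, 17:30–18:00, 19:30–20:00.
Grace free within 09:00–20:30: 10:30–11:00, 12:00–15:00, 15:30–16:00, 16:30–18:30.
Elena ∩ Viktor: 10:00–10:30, 13:30–14:00, 15:00–15:30, 16:30–17:30, 18:00–18:30, 19:00–20:30.
Elena ∩ Viktor ∩ Hiro: 10:00–10:30, 15:00–15:30, 19:30–20:00.
Elena ∩ Viktor ∩ Hiro ∩ Dana: 10:00–10:30, 15:00–15:30, 19:30–20:00.
Elena ∩ Viktor ∩ Hiro ∩ Dana ∩ Grace: (none).
No common window.

0 minutes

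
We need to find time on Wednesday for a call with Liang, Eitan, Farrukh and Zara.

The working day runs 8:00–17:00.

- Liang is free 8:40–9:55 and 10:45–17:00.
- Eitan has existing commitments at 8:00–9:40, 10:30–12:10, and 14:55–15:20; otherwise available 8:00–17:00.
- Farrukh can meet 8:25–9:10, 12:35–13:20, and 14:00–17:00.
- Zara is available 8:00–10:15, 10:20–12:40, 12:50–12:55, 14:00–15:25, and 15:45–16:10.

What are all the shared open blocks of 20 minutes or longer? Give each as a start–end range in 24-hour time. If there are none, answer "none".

Eitan free within 08:00–17:00: 09:40–10:30, 12:10–14:55, 15:20–17:00.
Liang ∩ Eitan: 09:40–09:55, 12:10–14:55, 15:20–17:00.
Liang ∩ Eitan ∩ Farrukh: 12:35–13:20, 14:00–14:55, 15:20–17:00.
Liang ∩ Eitan ∩ Farrukh ∩ Zara: 12:35–12:40, 12:50–12:55, 14:00–14:55, 15:20–15:25, 15:45–16:10.
Windows ≥ 20 min: 14:00–14:55, 15:45–16:10.

14:00–14:55, 15:45–16:10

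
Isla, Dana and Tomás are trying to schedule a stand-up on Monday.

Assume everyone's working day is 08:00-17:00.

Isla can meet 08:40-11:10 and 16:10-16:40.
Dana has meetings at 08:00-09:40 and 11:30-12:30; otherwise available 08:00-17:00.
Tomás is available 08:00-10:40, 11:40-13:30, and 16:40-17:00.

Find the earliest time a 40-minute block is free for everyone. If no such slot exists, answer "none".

09:40

Dana free within 08:00–17:00: 09:40–11:30, 12:30–17:00.
Isla ∩ Dana: 09:40–11:10, 16:10–16:40.
Isla ∩ Dana ∩ Tomás: 09:40–10:40.
Windows ≥ 40 min: 09:40–10:40.
Earliest such window starts at 09:40.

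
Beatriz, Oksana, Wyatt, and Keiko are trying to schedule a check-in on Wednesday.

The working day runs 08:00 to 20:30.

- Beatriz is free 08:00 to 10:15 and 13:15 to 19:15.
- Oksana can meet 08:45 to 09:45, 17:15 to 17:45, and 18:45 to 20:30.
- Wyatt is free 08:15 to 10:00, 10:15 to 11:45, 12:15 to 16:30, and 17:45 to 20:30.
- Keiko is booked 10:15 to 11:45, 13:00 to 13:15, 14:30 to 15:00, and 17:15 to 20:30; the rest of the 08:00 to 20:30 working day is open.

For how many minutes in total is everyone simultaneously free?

60 minutes

Keiko free within 08:00–20:30: 08:00–10:15, 11:45–13:00, 13:15–14:30, 15:00–17:15.
Beatriz ∩ Oksana: 08:45–09:45, 17:15–17:45, 18:45–19:15.
Beatriz ∩ Oksana ∩ Wyatt: 08:45–09:45, 18:45–19:15.
Beatriz ∩ Oksana ∩ Wyatt ∩ Keiko: 08:45–09:45.
Total common minutes: 60.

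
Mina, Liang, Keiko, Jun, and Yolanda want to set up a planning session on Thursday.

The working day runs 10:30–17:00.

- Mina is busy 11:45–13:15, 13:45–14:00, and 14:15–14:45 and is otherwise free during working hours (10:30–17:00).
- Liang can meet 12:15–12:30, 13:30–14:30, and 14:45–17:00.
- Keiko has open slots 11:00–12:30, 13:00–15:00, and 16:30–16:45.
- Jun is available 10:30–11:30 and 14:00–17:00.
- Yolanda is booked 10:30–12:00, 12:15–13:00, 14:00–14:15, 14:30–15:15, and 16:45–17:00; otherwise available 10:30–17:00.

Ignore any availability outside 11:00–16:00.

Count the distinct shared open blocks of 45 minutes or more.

0

Mina free within 10:30–17:00: 10:30–11:45, 13:15–13:45, 14:00–14:15, 14:45–17:00.
Yolanda free within 10:30–17:00: 12:00–12:15, 13:00–14:00, 14:15–14:30, 15:15–16:45.
Mina ∩ Liang: 13:30–13:45, 14:00–14:15, 14:45–17:00.
Mina ∩ Liang ∩ Keiko: 13:30–13:45, 14:00–14:15, 14:45–15:00, 16:30–16:45.
Mina ∩ Liang ∩ Keiko ∩ Jun: 14:00–14:15, 14:45–15:00, 16:30–16:45.
Mina ∩ Liang ∩ Keiko ∩ Jun ∩ Yolanda: 16:30–16:45.
Restricted to 11:00–16:00: (none).
Windows ≥ 45 min: (none).
That's 0 windows.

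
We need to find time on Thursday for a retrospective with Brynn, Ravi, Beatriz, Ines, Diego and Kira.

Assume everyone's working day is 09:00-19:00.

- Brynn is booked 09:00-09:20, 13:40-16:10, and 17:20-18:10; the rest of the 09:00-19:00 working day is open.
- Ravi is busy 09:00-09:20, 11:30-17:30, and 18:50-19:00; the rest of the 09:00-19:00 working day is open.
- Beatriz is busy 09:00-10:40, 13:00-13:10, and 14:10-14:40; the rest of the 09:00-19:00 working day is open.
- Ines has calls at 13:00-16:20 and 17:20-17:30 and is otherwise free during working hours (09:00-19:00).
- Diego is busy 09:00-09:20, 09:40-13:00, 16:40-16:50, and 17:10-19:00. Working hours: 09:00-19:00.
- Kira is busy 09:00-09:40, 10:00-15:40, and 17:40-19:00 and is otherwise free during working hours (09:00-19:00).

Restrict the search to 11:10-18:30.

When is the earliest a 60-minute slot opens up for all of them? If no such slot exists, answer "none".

Brynn free within 09:00–19:00: 09:20–13:40, 16:10–17:20, 18:10–19:00.
Ravi free within 09:00–19:00: 09:20–11:30, 17:30–18:50.
Beatriz free within 09:00–19:00: 10:40–13:00, 13:10–14:10, 14:40–19:00.
Ines free within 09:00–19:00: 09:00–13:00, 16:20–17:20, 17:30–19:00.
Diego free within 09:00–19:00: 09:20–09:40, 13:00–16:40, 16:50–17:10.
Kira free within 09:00–19:00: 09:40–10:00, 15:40–17:40.
Brynn ∩ Ravi: 09:20–11:30, 18:10–18:50.
Brynn ∩ Ravi ∩ Beatriz: 10:40–11:30, 18:10–18:50.
Brynn ∩ Ravi ∩ Beatriz ∩ Ines: 10:40–11:30, 18:10–18:50.
Brynn ∩ Ravi ∩ Beatriz ∩ Ines ∩ Diego: (none).
Brynn ∩ Ravi ∩ Beatriz ∩ Ines ∩ Diego ∩ Kira: (none).
Restricted to 11:10–18:30: (none).
Windows ≥ 60 min: (none).

none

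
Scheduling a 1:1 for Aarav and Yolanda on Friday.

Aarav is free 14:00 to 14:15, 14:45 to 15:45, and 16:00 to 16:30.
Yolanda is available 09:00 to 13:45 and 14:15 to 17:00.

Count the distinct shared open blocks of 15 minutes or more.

Aarav ∩ Yolanda: 14:45–15:45, 16:00–16:30.
Windows ≥ 15 min: 14:45–15:45, 16:00–16:30.
That's 2 windows.

2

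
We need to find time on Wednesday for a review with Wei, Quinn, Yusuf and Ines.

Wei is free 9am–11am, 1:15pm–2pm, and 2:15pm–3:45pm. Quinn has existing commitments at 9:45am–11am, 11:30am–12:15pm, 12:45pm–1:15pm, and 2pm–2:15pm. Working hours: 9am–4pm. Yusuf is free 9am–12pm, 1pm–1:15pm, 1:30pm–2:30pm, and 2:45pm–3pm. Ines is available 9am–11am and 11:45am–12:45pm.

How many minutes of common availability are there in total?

Quinn free within 09:00–16:00: 09:00–09:45, 11:00–11:30, 12:15–12:45, 13:15–14:00, 14:15–16:00.
Wei ∩ Quinn: 09:00–09:45, 13:15–14:00, 14:15–15:45.
Wei ∩ Quinn ∩ Yusuf: 09:00–09:45, 13:30–14:00, 14:15–14:30, 14:45–15:00.
Wei ∩ Quinn ∩ Yusuf ∩ Ines: 09:00–09:45.
Total common minutes: 45.

45 minutes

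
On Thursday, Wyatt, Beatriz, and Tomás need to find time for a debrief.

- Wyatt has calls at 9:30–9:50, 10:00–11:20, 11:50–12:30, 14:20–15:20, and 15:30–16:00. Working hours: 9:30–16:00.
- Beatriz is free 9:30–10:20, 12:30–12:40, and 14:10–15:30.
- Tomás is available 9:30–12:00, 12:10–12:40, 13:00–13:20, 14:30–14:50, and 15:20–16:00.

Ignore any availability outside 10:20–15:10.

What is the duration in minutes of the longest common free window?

Wyatt free within 09:30–16:00: 09:50–10:00, 11:20–11:50, 12:30–14:20, 15:20–15:30.
Wyatt ∩ Beatriz: 09:50–10:00, 12:30–12:40, 14:10–14:20, 15:20–15:30.
Wyatt ∩ Beatriz ∩ Tomás: 09:50–10:00, 12:30–12:40, 15:20–15:30.
Restricted to 10:20–15:10: 12:30–12:40.
Single common window of 10 minutes.

10 minutes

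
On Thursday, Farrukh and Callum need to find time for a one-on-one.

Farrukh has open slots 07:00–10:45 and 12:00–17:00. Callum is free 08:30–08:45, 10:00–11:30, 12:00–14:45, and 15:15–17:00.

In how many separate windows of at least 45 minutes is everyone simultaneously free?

Farrukh ∩ Callum: 08:30–08:45, 10:00–10:45, 12:00–14:45, 15:15–17:00.
Windows ≥ 45 min: 10:00–10:45, 12:00–14:45, 15:15–17:00.
That's 3 windows.

3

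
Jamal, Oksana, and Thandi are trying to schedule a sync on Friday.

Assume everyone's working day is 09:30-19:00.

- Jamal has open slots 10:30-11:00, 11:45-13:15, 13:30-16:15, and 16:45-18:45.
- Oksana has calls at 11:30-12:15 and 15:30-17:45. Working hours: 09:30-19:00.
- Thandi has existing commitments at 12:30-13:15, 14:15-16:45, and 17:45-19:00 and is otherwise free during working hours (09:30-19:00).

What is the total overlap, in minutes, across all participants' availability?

Oksana free within 09:30–19:00: 09:30–11:30, 12:15–15:30, 17:45–19:00.
Thandi free within 09:30–19:00: 09:30–12:30, 13:15–14:15, 16:45–17:45.
Jamal ∩ Oksana: 10:30–11:00, 12:15–13:15, 13:30–15:30, 17:45–18:45.
Jamal ∩ Oksana ∩ Thandi: 10:30–11:00, 12:15–12:30, 13:30–14:15.
Total common minutes: 30 + 15 + 45 = 90.

90 minutes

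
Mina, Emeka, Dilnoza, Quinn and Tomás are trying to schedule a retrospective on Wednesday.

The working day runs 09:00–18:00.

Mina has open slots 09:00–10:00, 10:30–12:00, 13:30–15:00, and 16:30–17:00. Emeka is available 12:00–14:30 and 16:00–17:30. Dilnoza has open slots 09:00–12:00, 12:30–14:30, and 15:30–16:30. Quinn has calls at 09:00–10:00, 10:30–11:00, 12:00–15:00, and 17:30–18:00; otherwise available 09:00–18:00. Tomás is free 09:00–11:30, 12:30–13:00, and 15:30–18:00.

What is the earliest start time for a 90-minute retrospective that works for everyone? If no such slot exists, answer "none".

Quinn free within 09:00–18:00: 10:00–10:30, 11:00–12:00, 15:00–17:30.
Mina ∩ Emeka: 13:30–14:30, 16:30–17:00.
Mina ∩ Emeka ∩ Dilnoza: 13:30–14:30.
Mina ∩ Emeka ∩ Dilnoza ∩ Quinn: (none).
Mina ∩ Emeka ∩ Dilnoza ∩ Quinn ∩ Tomás: (none).
Windows ≥ 90 min: (none).

none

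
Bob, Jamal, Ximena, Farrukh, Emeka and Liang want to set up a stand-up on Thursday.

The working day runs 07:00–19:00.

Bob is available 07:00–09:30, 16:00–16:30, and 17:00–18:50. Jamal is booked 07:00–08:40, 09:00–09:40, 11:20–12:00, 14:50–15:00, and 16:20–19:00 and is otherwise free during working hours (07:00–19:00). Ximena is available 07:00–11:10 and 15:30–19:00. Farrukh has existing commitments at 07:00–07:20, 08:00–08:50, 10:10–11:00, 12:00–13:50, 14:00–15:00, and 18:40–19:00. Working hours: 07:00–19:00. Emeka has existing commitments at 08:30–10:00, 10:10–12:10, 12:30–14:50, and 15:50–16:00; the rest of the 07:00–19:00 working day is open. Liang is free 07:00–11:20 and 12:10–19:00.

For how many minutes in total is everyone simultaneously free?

20 minutes

Jamal free within 07:00–19:00: 08:40–09:00, 09:40–11:20, 12:00–14:50, 15:00–16:20.
Farrukh free within 07:00–19:00: 07:20–08:00, 08:50–10:10, 11:00–12:00, 13:50–14:00, 15:00–18:40.
Emeka free within 07:00–19:00: 07:00–08:30, 10:00–10:10, 12:10–12:30, 14:50–15:50, 16:00–19:00.
Bob ∩ Jamal: 08:40–09:00, 16:00–16:20.
Bob ∩ Jamal ∩ Ximena: 08:40–09:00, 16:00–16:20.
Bob ∩ Jamal ∩ Ximena ∩ Farrukh: 08:50–09:00, 16:00–16:20.
Bob ∩ Jamal ∩ Ximena ∩ Farrukh ∩ Emeka: 16:00–16:20.
Bob ∩ Jamal ∩ Ximena ∩ Farrukh ∩ Emeka ∩ Liang: 16:00–16:20.
Total common minutes: 20.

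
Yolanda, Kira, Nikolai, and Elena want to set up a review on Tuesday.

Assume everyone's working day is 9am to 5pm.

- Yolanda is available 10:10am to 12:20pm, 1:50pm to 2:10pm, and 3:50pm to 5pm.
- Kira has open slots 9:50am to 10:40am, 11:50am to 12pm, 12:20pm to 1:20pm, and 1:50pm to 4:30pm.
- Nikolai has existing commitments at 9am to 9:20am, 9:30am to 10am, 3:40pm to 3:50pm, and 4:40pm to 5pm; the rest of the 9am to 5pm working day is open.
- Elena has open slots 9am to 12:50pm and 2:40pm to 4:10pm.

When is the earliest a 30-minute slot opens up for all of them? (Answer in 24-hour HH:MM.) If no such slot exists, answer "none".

Nikolai free within 09:00–17:00: 09:20–09:30, 10:00–15:40, 15:50–16:40.
Yolanda ∩ Kira: 10:10–10:40, 11:50–12:00, 13:50–14:10, 15:50–16:30.
Yolanda ∩ Kira ∩ Nikolai: 10:10–10:40, 11:50–12:00, 13:50–14:10, 15:50–16:30.
Yolanda ∩ Kira ∩ Nikolai ∩ Elena: 10:10–10:40, 11:50–12:00, 15:50–16:10.
Windows ≥ 30 min: 10:10–10:40.
Earliest such window starts at 10:10.

10:10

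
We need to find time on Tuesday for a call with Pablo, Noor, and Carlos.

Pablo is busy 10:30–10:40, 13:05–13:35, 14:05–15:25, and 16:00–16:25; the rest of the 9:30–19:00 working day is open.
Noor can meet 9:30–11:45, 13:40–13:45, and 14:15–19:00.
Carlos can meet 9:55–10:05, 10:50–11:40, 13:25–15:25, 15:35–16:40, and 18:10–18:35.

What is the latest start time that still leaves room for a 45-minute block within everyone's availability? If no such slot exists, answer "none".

10:55

Pablo free within 09:30–19:00: 09:30–10:30, 10:40–13:05, 13:35–14:05, 15:25–16:00, 16:25–19:00.
Pablo ∩ Noor: 09:30–10:30, 10:40–11:45, 13:40–13:45, 15:25–16:00, 16:25–19:00.
Pablo ∩ Noor ∩ Carlos: 09:55–10:05, 10:50–11:40, 13:40–13:45, 15:35–16:00, 16:25–16:40, 18:10–18:35.
Windows ≥ 45 min: 10:50–11:40.
Latest start in the last window 10:50–11:40 is 11:40 − 45 min = 10:55.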